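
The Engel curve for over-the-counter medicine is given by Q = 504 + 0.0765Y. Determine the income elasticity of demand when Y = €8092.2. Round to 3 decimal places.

0.551

At Y = 8092.2: Q = 1123.053.
dQ/dY = 0.0765.
η = (dQ/dY)·(Y/Q) = 0.0765 × (8092.2/1123.053) = 0.551.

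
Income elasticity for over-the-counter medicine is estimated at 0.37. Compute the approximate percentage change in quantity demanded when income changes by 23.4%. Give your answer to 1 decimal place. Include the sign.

8.7%

%ΔQ ≈ η × %ΔI = 0.37 × 23.4% = 8.7%.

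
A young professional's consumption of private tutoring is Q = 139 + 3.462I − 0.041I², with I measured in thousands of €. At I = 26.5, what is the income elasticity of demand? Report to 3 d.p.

0.169

At I = 26.5: Q = 201.9508.
dQ/dI = 3.462 − 0.082I = 1.28900.
η = (dQ/dI)·(I/Q) = 1.28900 × (26.5/201.9508) = 0.169.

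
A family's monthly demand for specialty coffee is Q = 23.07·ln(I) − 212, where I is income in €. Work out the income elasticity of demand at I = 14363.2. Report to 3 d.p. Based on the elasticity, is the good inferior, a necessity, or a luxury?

At I = 14363.2: Q = 8.836.
dQ/dI = 23.07/I = 0.00160619 at this income.
η = (dQ/dI)·(I/Q) = 0.00160619 × (14363.2/8.836) = 2.611.
Since η > 1, the good is a luxury.

2.611 (luxury)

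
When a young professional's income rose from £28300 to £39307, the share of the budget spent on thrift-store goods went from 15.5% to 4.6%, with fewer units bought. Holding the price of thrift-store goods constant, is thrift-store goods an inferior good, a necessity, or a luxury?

inferior good

Quantity demanded falls as income rises, so η < 0.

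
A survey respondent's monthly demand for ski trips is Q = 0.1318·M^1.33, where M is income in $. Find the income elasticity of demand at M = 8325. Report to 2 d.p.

1.33

For Q = A·M^β the income elasticity is constant and equal to β.
Here β = 1.33, so η = 1.33.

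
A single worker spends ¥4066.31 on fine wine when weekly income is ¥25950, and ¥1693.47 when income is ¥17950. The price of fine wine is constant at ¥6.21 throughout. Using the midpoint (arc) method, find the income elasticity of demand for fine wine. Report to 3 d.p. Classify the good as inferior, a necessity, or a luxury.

2.261 (luxury)

With a constant price, Q₁ = 4066.31/6.21 = 654.800 and Q₂ = 1693.47/6.21 = 272.700 (equivalently, work directly with expenditure since P cancels).
Midpoint %ΔQ = (1693.47 − 4066.31)/2879.89 = -0.82393; midpoint %ΔI = (17950 − 25950)/21950 = -0.36446.
η = -0.82393 / -0.36446 = 2.261.
η > 1 ⇒ luxury.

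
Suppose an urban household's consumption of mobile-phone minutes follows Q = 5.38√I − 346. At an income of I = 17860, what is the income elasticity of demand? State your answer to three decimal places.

0.964

At I = 17860: Q = 372.990.
dQ/dI = 5.38/(2√I) = 0.0201285 at this income.
η = (dQ/dI)·(I/Q) = 0.0201285 × (17860/372.990) = 0.964.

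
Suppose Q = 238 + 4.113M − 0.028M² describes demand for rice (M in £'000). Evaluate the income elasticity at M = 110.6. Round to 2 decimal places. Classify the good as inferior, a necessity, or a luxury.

-0.66 (inferior good)

At M = 110.6: Q = 350.3917.
dQ/dM = 4.113 − 0.056M = -2.08060.
η = (dQ/dM)·(M/Q) = -2.08060 × (110.6/350.3917) = -0.66.
η < 0 ⇒ inferior good.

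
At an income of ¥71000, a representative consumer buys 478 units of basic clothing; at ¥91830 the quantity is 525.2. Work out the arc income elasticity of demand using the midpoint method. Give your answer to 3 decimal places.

ΔQ = 525.2 − 478 = 47.2; midpoint Q̄ = (478 + 525.2)/2 = 501.6.
ΔI = 91830 − 71000 = 20830; midpoint Ī = (71000 + 91830)/2 = 81415.
η = (ΔQ/Q̄) ÷ (ΔI/Ī) = (47.2/501.6) ÷ (20830/81415) = 0.368.

0.368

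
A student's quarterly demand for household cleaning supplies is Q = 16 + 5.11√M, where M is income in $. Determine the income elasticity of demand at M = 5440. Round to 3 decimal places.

At M = 5440: Q = 392.895.
dQ/dM = 5.11/(2√M) = 0.0346411 at this income.
η = (dQ/dM)·(M/Q) = 0.0346411 × (5440/392.895) = 0.480.

0.480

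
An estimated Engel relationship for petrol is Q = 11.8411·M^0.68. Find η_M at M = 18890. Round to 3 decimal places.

For Q = A·M^β the income elasticity is constant and equal to β.
Here β = 0.68, so η = 0.680.

0.680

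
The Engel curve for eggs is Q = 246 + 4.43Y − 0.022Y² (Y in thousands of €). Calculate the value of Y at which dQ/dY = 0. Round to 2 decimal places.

dQ/dY = 4.43 − 0.044Y.
The good is inferior where dQ/dY < 0. Setting dQ/dY = 0 gives Y = 4.43 / 0.044 = 100.68.

100.68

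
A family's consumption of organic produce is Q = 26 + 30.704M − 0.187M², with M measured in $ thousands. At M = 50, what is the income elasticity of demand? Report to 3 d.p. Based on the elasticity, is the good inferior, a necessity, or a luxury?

At M = 50: Q = 1093.7000.
dQ/dM = 30.704 − 0.374M = 12.00400.
η = (dQ/dM)·(M/Q) = 12.00400 × (50/1093.7000) = 0.549.
0 < η < 1 ⇒ necessity.

0.549 (necessity)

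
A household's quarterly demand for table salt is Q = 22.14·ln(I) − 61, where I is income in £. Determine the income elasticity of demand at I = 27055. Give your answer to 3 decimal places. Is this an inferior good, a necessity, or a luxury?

0.134 (necessity)

At I = 27055: Q = 164.953.
dQ/dI = 22.14/I = 0.000818333 at this income.
η = (dQ/dI)·(I/Q) = 0.000818333 × (27055/164.953) = 0.134.
Since 0 < η < 1, the good is a necessity.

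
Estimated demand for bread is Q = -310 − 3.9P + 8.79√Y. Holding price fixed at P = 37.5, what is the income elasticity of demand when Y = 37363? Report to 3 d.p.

0.684

At P = 37.5, Y = 37363: Q = 1242.814.
Holding P constant, ∂Q/∂Y = 8.79/(2√Y) = 0.0227373.
η_Y = (∂Q/∂Y)·(Y/Q) = 0.0227373 × (37363/1242.814) = 0.684.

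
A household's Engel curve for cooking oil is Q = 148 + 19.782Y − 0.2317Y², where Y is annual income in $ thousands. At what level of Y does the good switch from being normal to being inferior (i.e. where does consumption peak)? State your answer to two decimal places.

42.69

dQ/dY = 19.782 − 0.4634Y.
The good is inferior where dQ/dY < 0. Setting dQ/dY = 0 gives Y = 19.782 / 0.4634 = 42.69.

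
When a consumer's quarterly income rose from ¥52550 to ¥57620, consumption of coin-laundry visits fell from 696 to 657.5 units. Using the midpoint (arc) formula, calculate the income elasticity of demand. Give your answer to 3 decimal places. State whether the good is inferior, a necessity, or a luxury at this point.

-0.618 (inferior good)

ΔQ = 657.5 − 696 = -38.5; midpoint Q̄ = (696 + 657.5)/2 = 676.75.
ΔI = 57620 − 52550 = 5070; midpoint Ī = (52550 + 57620)/2 = 55085.
η = (ΔQ/Q̄) ÷ (ΔI/Ī) = (-38.5/676.75) ÷ (5070/55085) = -0.618.
η < 0 ⇒ inferior good.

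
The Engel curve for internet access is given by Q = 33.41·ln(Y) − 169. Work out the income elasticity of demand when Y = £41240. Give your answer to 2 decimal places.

0.18

At Y = 41240: Q = 186.054.
dQ/dY = 33.41/Y = 0.000810136 at this income.
η = (dQ/dY)·(Y/Q) = 0.000810136 × (41240/186.054) = 0.18.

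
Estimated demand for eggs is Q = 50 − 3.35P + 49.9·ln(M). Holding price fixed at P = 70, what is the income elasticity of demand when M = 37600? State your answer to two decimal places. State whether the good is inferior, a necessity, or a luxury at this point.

0.15 (necessity)

At P = 70, M = 37600: Q = 341.184.
Holding P constant, ∂Q/∂M = 49.9/M = 0.00132713.
η_M = (∂Q/∂M)·(M/Q) = 0.00132713 × (37600/341.184) = 0.15.
Since 0 < η < 1, this is a necessity.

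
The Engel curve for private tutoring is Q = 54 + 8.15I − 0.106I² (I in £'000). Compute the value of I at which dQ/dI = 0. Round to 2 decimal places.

dQ/dI = 8.15 − 0.212I.
The good is inferior where dQ/dI < 0. Setting dQ/dI = 0 gives I = 8.15 / 0.212 = 38.44.

38.44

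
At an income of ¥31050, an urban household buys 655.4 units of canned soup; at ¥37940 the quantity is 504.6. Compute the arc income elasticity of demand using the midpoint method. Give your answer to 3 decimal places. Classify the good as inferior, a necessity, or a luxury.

-1.302 (inferior good)

ΔQ = 504.6 − 655.4 = -150.8; midpoint Q̄ = (655.4 + 504.6)/2 = 580.
ΔI = 37940 − 31050 = 6890; midpoint Ī = (31050 + 37940)/2 = 34495.
η = (ΔQ/Q̄) ÷ (ΔI/Ī) = (-150.8/580) ÷ (6890/34495) = -1.302.
η < 0 ⇒ inferior good.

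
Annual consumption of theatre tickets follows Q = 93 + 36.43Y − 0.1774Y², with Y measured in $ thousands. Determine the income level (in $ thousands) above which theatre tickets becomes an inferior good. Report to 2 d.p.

102.68

dQ/dY = 36.43 − 0.3548Y.
The good is inferior where dQ/dY < 0. Setting dQ/dY = 0 gives Y = 36.43 / 0.3548 = 102.68.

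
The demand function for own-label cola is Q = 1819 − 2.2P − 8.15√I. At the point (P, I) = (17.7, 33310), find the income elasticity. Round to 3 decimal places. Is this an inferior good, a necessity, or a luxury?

At P = 17.7, I = 33310: Q = 292.601.
Holding P constant, ∂Q/∂I = -8.15/(2√I) = -0.0223275.
η_I = (∂Q/∂I)·(I/Q) = -0.0223275 × (33310/292.601) = -2.542.
Since η < 0, this is an inferior good.

-2.542 (inferior good)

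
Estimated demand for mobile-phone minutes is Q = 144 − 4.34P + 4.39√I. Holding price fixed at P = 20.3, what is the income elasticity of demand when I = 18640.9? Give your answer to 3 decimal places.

At P = 20.3, I = 18640.9: Q = 655.272.
Holding P constant, ∂Q/∂I = 4.39/(2√I) = 0.0160769.
η_I = (∂Q/∂I)·(I/Q) = 0.0160769 × (18640.9/655.272) = 0.457.

0.457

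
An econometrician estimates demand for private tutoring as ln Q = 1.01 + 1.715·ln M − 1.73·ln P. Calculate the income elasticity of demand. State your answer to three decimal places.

1.715

In a log-linear demand, the coefficient on ln M is the income elasticity.
So η = 1.715.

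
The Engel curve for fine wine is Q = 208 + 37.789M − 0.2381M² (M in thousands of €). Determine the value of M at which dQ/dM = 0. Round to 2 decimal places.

dQ/dM = 37.789 − 0.4762M.
The good is inferior where dQ/dM < 0. Setting dQ/dM = 0 gives M = 37.789 / 0.4762 = 79.36.

79.36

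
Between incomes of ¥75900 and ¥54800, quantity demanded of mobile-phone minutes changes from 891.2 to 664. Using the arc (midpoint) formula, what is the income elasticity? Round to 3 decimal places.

0.905

ΔQ = 664 − 891.2 = -227.2; midpoint Q̄ = (891.2 + 664)/2 = 777.6.
ΔI = 54800 − 75900 = -21100; midpoint Ī = (75900 + 54800)/2 = 65350.
η = (ΔQ/Q̄) ÷ (ΔI/Ī) = (-227.2/777.6) ÷ (-21100/65350) = 0.905.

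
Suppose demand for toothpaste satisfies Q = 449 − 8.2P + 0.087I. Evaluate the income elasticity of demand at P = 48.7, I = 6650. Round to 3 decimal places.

0.921

At P = 48.7, I = 6650: Q = 628.210.
Holding P constant, ∂Q/∂I = 0.087.
η_I = (∂Q/∂I)·(I/Q) = 0.087 × (6650/628.210) = 0.921.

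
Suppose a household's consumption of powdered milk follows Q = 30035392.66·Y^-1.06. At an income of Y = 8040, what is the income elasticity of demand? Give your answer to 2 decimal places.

-1.06

For Q = A·Y^β the income elasticity is constant and equal to β.
Here β = -1.06, so η = -1.06.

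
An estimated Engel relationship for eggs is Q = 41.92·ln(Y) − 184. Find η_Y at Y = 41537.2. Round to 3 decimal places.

0.160

At Y = 41537.2: Q = 261.792.
dQ/dY = 41.92/Y = 0.00100922 at this income.
η = (dQ/dY)·(Y/Q) = 0.00100922 × (41537.2/261.792) = 0.160.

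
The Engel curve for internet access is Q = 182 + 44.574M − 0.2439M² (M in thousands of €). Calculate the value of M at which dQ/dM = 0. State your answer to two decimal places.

dQ/dM = 44.574 − 0.4878M.
The good is inferior where dQ/dM < 0. Setting dQ/dM = 0 gives M = 44.574 / 0.4878 = 91.38.

91.38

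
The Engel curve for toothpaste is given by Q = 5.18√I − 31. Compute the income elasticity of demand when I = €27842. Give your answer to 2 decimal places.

0.52

At I = 27842: Q = 833.331.
dQ/dI = 5.18/(2√I) = 0.0155221 at this income.
η = (dQ/dI)·(I/Q) = 0.0155221 × (27842/833.331) = 0.52.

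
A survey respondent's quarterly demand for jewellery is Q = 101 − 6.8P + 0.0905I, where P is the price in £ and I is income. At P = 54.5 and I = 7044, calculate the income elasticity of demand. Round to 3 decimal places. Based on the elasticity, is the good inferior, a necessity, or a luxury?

1.733 (luxury)

At P = 54.5, I = 7044: Q = 367.882.
Holding P constant, ∂Q/∂I = 0.0905.
η_I = (∂Q/∂I)·(I/Q) = 0.0905 × (7044/367.882) = 1.733.
Since η > 1, this is a luxury.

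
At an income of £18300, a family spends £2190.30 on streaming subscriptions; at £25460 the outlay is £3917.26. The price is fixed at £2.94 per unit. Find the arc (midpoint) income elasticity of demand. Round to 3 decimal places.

1.728

With a constant price, Q₁ = 2190.30/2.94 = 745.000 and Q₂ = 3917.26/2.94 = 1332.401 (equivalently, work directly with expenditure since P cancels).
Midpoint %ΔQ = (3917.26 − 2190.30)/3053.78 = 0.56552; midpoint %ΔI = (25460 − 18300)/21880 = 0.32724.
η = 0.56552 / 0.32724 = 1.728.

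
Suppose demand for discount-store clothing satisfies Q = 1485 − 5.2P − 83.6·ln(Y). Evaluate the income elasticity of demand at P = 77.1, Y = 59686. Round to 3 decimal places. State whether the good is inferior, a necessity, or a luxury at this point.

At P = 77.1, Y = 59686: Q = 164.743.
Holding P constant, ∂Q/∂Y = -83.6/Y = -0.00140066.
η_Y = (∂Q/∂Y)·(Y/Q) = -0.00140066 × (59686/164.743) = -0.507.
Since η < 0, this is an inferior good.

-0.507 (inferior good)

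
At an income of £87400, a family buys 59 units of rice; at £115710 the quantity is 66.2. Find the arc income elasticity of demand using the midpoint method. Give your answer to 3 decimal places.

ΔQ = 66.2 − 59 = 7.2; midpoint Q̄ = (59 + 66.2)/2 = 62.6.
ΔI = 115710 − 87400 = 28310; midpoint Ī = (87400 + 115710)/2 = 101555.
η = (ΔQ/Q̄) ÷ (ΔI/Ī) = (7.2/62.6) ÷ (28310/101555) = 0.413.

0.413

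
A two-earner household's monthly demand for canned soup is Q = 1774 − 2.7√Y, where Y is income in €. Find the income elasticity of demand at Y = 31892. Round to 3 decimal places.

At Y = 31892: Q = 1291.825.
dQ/dY = -2.7/(2√Y) = -0.0075595 at this income.
η = (dQ/dY)·(Y/Q) = -0.0075595 × (31892/1291.825) = -0.187.

-0.187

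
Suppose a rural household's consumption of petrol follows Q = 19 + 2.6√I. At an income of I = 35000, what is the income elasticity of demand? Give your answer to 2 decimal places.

At I = 35000: Q = 505.415.
dQ/dI = 2.6/(2√I) = 0.00694879 at this income.
η = (dQ/dI)·(I/Q) = 0.00694879 × (35000/505.415) = 0.48.

0.48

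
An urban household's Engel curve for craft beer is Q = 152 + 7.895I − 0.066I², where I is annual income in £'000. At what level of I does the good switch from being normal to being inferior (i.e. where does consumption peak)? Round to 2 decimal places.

dQ/dI = 7.895 − 0.132I.
The good is inferior where dQ/dI < 0. Setting dQ/dI = 0 gives I = 7.895 / 0.132 = 59.81.

59.81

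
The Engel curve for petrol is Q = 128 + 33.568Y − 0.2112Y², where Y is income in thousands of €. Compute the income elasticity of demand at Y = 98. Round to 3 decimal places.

At Y = 98: Q = 1389.2992.
dQ/dY = 33.568 − 0.4224Y = -7.82720.
η = (dQ/dY)·(Y/Q) = -7.82720 × (98/1389.2992) = -0.552.

-0.552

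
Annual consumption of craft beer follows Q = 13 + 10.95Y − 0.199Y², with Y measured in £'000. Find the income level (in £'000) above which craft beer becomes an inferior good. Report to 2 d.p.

dQ/dY = 10.95 − 0.398Y.
The good is inferior where dQ/dY < 0. Setting dQ/dY = 0 gives Y = 10.95 / 0.398 = 27.51.

27.51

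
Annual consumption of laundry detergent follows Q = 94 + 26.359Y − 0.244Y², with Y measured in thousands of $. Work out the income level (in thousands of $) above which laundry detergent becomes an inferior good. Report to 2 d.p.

dQ/dY = 26.359 − 0.488Y.
The good is inferior where dQ/dY < 0. Setting dQ/dY = 0 gives Y = 26.359 / 0.488 = 54.01.

54.01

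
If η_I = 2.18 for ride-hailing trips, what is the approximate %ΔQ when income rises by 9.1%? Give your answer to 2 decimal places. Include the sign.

%ΔQ ≈ η × %ΔI = 2.18 × 9.1% = 19.84%.

19.84%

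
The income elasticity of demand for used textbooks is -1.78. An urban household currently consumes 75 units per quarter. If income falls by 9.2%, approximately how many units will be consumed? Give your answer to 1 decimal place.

87.3

%ΔQ ≈ η × %ΔI = -1.78 × (-9.2%) = 16.376%.
New Q ≈ 75 × (1 + 0.16376) = 87.3.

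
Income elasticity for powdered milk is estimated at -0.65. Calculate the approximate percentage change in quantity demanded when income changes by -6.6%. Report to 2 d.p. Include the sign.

4.29%

%ΔQ ≈ η × %ΔI = -0.65 × (-6.6%) = 4.29%.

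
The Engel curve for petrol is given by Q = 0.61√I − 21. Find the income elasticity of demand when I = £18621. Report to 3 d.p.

At I = 18621: Q = 62.240.
dQ/dI = 0.61/(2√I) = 0.00223511 at this income.
η = (dQ/dI)·(I/Q) = 0.00223511 × (18621/62.240) = 0.669.

0.669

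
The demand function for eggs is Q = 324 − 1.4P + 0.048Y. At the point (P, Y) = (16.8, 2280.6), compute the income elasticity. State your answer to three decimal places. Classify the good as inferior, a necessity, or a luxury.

0.267 (necessity)

At P = 16.8, Y = 2280.6: Q = 409.949.
Holding P constant, ∂Q/∂Y = 0.048.
η_Y = (∂Q/∂Y)·(Y/Q) = 0.048 × (2280.6/409.949) = 0.267.
Since 0 < η < 1, this is a necessity.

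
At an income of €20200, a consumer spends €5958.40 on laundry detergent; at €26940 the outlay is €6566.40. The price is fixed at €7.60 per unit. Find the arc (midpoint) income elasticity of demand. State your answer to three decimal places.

0.340

With a constant price, Q₁ = 5958.40/7.60 = 784.000 and Q₂ = 6566.40/7.60 = 864.000 (equivalently, work directly with expenditure since P cancels).
Midpoint %ΔQ = (6566.40 − 5958.40)/6262.40 = 0.09709; midpoint %ΔI = (26940 − 20200)/23570 = 0.28596.
η = 0.09709 / 0.28596 = 0.340.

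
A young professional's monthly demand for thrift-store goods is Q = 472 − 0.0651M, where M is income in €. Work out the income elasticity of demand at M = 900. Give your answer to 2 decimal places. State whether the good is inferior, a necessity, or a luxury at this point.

-0.14 (inferior good)

At M = 900: Q = 413.410.
dQ/dM = −0.0651.
η = (dQ/dM)·(M/Q) = -0.0651 × (900/413.410) = -0.14.
Since η < 0, the good is an inferior good.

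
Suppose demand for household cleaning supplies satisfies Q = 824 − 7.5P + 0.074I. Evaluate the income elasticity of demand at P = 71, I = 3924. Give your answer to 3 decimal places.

At P = 71, I = 3924: Q = 581.876.
Holding P constant, ∂Q/∂I = 0.074.
η_I = (∂Q/∂I)·(I/Q) = 0.074 × (3924/581.876) = 0.499.

0.499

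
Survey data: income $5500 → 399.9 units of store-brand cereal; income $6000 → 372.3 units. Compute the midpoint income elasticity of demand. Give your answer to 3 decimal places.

-0.822

ΔQ = 372.3 − 399.9 = -27.6; midpoint Q̄ = (399.9 + 372.3)/2 = 386.1.
ΔI = 6000 − 5500 = 500; midpoint Ī = (5500 + 6000)/2 = 5750.
η = (ΔQ/Q̄) ÷ (ΔI/Ī) = (-27.6/386.1) ÷ (500/5750) = -0.822.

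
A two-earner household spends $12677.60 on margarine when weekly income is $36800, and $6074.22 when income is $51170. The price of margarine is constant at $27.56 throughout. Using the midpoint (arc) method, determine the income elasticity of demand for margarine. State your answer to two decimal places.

With a constant price, Q₁ = 12677.60/27.56 = 460.000 and Q₂ = 6074.22/27.56 = 220.400 (equivalently, work directly with expenditure since P cancels).
Midpoint %ΔQ = (6074.22 − 12677.60)/9375.91 = -0.70429; midpoint %ΔI = (51170 − 36800)/43985 = 0.32670.
η = -0.70429 / 0.32670 = -2.16.

-2.16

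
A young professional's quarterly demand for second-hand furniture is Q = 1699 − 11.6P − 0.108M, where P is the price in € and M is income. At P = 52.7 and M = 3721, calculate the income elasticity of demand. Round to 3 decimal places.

At P = 52.7, M = 3721: Q = 685.812.
Holding P constant, ∂Q/∂M = −0.108.
η_M = (∂Q/∂M)·(M/Q) = -0.108 × (3721/685.812) = -0.586.

-0.586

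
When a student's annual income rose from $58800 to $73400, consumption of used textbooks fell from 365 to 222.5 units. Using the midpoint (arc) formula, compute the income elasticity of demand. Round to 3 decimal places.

ΔQ = 222.5 − 365 = -142.5; midpoint Q̄ = (365 + 222.5)/2 = 293.75.
ΔI = 73400 − 58800 = 14600; midpoint Ī = (58800 + 73400)/2 = 66100.
η = (ΔQ/Q̄) ÷ (ΔI/Ī) = (-142.5/293.75) ÷ (14600/66100) = -2.196.

-2.196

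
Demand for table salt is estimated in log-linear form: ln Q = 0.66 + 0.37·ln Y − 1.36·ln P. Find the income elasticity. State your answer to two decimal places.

In a log-linear demand, the coefficient on ln Y is the income elasticity.
So η = 0.37.

0.37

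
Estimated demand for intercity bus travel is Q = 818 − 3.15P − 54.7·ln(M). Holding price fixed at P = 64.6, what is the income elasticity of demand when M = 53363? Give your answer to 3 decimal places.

-2.863

At P = 64.6, M = 53363: Q = 19.107.
Holding P constant, ∂Q/∂M = -54.7/M = -0.00102505.
η_M = (∂Q/∂M)·(M/Q) = -0.00102505 × (53363/19.107) = -2.863.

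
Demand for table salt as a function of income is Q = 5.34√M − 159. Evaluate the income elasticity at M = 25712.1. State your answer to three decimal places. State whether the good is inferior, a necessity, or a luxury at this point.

At M = 25712.1: Q = 697.269.
dQ/dM = 5.34/(2√M) = 0.0166511 at this income.
η = (dQ/dM)·(M/Q) = 0.0166511 × (25712.1/697.269) = 0.614.
Since 0 < η < 1, the good is a necessity.

0.614 (necessity)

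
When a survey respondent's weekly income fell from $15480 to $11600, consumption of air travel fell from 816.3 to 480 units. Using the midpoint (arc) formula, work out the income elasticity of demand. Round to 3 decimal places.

1.811

ΔQ = 480 − 816.3 = -336.3; midpoint Q̄ = (816.3 + 480)/2 = 648.15.
ΔI = 11600 − 15480 = -3880; midpoint Ī = (15480 + 11600)/2 = 13540.
η = (ΔQ/Q̄) ÷ (ΔI/Ī) = (-336.3/648.15) ÷ (-3880/13540) = 1.811.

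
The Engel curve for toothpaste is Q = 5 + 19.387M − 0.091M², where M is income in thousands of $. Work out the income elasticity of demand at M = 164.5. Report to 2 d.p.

-2.37

At M = 164.5: Q = 731.6788.
dQ/dM = 19.387 − 0.182M = -10.55200.
η = (dQ/dM)·(M/Q) = -10.55200 × (164.5/731.6788) = -2.37.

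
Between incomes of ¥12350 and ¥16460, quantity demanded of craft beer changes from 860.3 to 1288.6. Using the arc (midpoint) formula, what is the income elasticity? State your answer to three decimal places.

ΔQ = 1288.6 − 860.3 = 428.3; midpoint Q̄ = (860.3 + 1288.6)/2 = 1074.45.
ΔI = 16460 − 12350 = 4110; midpoint Ī = (12350 + 16460)/2 = 14405.
η = (ΔQ/Q̄) ÷ (ΔI/Ī) = (428.3/1074.45) ÷ (4110/14405) = 1.397.

1.397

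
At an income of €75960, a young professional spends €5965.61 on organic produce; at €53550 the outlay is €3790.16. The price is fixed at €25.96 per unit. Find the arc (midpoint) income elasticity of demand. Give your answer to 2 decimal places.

1.29

With a constant price, Q₁ = 5965.61/25.96 = 229.800 and Q₂ = 3790.16/25.96 = 146.000 (equivalently, work directly with expenditure since P cancels).
Midpoint %ΔQ = (3790.16 − 5965.61)/4877.89 = -0.44598; midpoint %ΔI = (53550 − 75960)/64755 = -0.34607.
η = -0.44598 / -0.34607 = 1.29.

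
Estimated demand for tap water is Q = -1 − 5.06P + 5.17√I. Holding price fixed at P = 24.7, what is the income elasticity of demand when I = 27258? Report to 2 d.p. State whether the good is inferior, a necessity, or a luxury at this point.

At P = 24.7, I = 27258: Q = 727.585.
Holding P constant, ∂Q/∂I = 5.17/(2√I) = 0.0156572.
η_I = (∂Q/∂I)·(I/Q) = 0.0156572 × (27258/727.585) = 0.59.
Since 0 < η < 1, this is a necessity.

0.59 (necessity)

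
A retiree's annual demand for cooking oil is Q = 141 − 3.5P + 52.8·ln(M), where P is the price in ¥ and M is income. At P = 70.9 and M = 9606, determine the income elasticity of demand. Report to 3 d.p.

At P = 70.9, M = 9606: Q = 377.034.
Holding P constant, ∂Q/∂M = 52.8/M = 0.00549656.
η_M = (∂Q/∂M)·(M/Q) = 0.00549656 × (9606/377.034) = 0.140.

0.140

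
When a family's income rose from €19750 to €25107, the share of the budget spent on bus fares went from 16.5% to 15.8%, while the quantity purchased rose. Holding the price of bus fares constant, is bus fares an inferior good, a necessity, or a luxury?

Quantity rises but the budget share falls as income rises, so 0 < η < 1.

necessity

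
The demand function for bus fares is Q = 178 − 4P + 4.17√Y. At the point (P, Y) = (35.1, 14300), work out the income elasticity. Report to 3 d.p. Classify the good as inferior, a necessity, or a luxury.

At P = 35.1, Y = 14300: Q = 536.259.
Holding P constant, ∂Q/∂Y = 4.17/(2√Y) = 0.0174356.
η_Y = (∂Q/∂Y)·(Y/Q) = 0.0174356 × (14300/536.259) = 0.465.
Since 0 < η < 1, this is a necessity.

0.465 (necessity)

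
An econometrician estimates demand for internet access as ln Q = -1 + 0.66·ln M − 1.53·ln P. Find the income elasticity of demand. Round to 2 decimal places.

In a log-linear demand, the coefficient on ln M is the income elasticity.
So η = 0.66.

0.66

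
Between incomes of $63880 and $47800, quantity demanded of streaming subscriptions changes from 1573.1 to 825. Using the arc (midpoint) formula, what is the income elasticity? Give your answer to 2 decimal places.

2.17

ΔQ = 825 − 1573.1 = -748.1; midpoint Q̄ = (1573.1 + 825)/2 = 1199.05.
ΔI = 47800 − 63880 = -16080; midpoint Ī = (63880 + 47800)/2 = 55840.
η = (ΔQ/Q̄) ÷ (ΔI/Ī) = (-748.1/1199.05) ÷ (-16080/55840) = 2.17.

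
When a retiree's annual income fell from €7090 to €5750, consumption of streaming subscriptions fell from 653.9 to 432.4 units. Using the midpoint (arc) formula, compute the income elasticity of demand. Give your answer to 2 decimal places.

ΔQ = 432.4 − 653.9 = -221.5; midpoint Q̄ = (653.9 + 432.4)/2 = 543.15.
ΔI = 5750 − 7090 = -1340; midpoint Ī = (7090 + 5750)/2 = 6420.
η = (ΔQ/Q̄) ÷ (ΔI/Ī) = (-221.5/543.15) ÷ (-1340/6420) = 1.95.

1.95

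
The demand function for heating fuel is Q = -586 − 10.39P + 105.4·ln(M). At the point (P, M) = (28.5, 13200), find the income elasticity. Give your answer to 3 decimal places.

0.894

At P = 28.5, M = 13200: Q = 117.917.
Holding P constant, ∂Q/∂M = 105.4/M = 0.00798485.
η_M = (∂Q/∂M)·(M/Q) = 0.00798485 × (13200/117.917) = 0.894.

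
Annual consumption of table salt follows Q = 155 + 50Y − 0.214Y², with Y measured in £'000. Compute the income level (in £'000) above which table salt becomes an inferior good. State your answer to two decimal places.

116.82

dQ/dY = 50 − 0.428Y.
The good is inferior where dQ/dY < 0. Setting dQ/dY = 0 gives Y = 50 / 0.428 = 116.82.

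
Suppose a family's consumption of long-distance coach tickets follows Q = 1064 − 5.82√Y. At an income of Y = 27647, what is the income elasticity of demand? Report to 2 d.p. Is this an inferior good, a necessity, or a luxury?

-5.03 (inferior good)

At Y = 27647: Q = 96.286.
dQ/dY = -5.82/(2√Y) = -0.0175012 at this income.
η = (dQ/dY)·(Y/Q) = -0.0175012 × (27647/96.286) = -5.03.
Since η < 0, the good is an inferior good.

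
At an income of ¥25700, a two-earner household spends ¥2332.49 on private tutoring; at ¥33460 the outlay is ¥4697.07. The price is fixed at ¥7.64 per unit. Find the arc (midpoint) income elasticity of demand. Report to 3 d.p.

2.564

With a constant price, Q₁ = 2332.49/7.64 = 305.300 and Q₂ = 4697.07/7.64 = 614.800 (equivalently, work directly with expenditure since P cancels).
Midpoint %ΔQ = (4697.07 − 2332.49)/3514.78 = 0.67275; midpoint %ΔI = (33460 − 25700)/29580 = 0.26234.
η = 0.67275 / 0.26234 = 2.564.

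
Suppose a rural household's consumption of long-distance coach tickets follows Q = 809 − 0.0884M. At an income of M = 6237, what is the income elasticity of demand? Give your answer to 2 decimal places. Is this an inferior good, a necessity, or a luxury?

At M = 6237: Q = 257.649.
dQ/dM = −0.0884.
η = (dQ/dM)·(M/Q) = -0.0884 × (6237/257.649) = -2.14.
Since η < 0, the good is an inferior good.

-2.14 (inferior good)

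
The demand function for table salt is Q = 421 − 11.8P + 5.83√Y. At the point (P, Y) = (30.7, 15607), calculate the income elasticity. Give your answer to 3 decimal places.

At P = 30.7, Y = 15607: Q = 787.070.
Holding P constant, ∂Q/∂Y = 5.83/(2√Y) = 0.0233334.
η_Y = (∂Q/∂Y)·(Y/Q) = 0.0233334 × (15607/787.070) = 0.463.

0.463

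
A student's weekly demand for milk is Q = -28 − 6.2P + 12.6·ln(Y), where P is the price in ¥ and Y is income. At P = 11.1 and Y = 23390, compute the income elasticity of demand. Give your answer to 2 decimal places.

0.42

At P = 11.1, Y = 23390: Q = 29.937.
Holding P constant, ∂Q/∂Y = 12.6/Y = 0.000538692.
η_Y = (∂Q/∂Y)·(Y/Q) = 0.000538692 × (23390/29.937) = 0.42.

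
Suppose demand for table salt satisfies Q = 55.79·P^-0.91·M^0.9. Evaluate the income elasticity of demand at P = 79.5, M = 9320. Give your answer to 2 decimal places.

For a multiplicative demand Q = A·P^α·M^β, the income elasticity is β everywhere.
Here β = 0.9, so η = 0.90.

0.90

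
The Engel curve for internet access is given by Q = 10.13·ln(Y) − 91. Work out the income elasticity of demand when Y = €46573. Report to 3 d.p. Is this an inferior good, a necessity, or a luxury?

At Y = 46573: Q = 17.885.
dQ/dY = 10.13/Y = 0.000217508 at this income.
η = (dQ/dY)·(Y/Q) = 0.000217508 × (46573/17.885) = 0.566.
Since 0 < η < 1, the good is a necessity.

0.566 (necessity)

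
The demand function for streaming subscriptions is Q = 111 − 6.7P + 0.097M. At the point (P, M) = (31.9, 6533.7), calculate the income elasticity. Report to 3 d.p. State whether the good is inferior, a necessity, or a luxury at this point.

At P = 31.9, M = 6533.7: Q = 531.039.
Holding P constant, ∂Q/∂M = 0.097.
η_M = (∂Q/∂M)·(M/Q) = 0.097 × (6533.7/531.039) = 1.193.
Since η > 1, this is a luxury.

1.193 (luxury)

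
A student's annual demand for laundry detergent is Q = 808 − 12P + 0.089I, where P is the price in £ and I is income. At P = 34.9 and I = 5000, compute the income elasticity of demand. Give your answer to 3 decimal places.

At P = 34.9, I = 5000: Q = 834.200.
Holding P constant, ∂Q/∂I = 0.089.
η_I = (∂Q/∂I)·(I/Q) = 0.089 × (5000/834.200) = 0.533.

0.533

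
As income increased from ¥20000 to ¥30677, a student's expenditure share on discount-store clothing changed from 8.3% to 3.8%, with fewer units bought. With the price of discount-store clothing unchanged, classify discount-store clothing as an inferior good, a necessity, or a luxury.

Quantity demanded falls as income rises, so η < 0.

inferior good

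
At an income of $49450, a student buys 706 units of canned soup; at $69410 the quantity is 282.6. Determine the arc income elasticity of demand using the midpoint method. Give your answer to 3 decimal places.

-2.550

ΔQ = 282.6 − 706 = -423.4; midpoint Q̄ = (706 + 282.6)/2 = 494.3.
ΔI = 69410 − 49450 = 19960; midpoint Ī = (49450 + 69410)/2 = 59430.
η = (ΔQ/Q̄) ÷ (ΔI/Ī) = (-423.4/494.3) ÷ (19960/59430) = -2.550.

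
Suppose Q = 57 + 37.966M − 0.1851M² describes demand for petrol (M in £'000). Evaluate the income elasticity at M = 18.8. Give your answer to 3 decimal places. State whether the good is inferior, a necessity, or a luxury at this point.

At M = 18.8: Q = 705.3391.
dQ/dM = 37.966 − 0.3702M = 31.00624.
η = (dQ/dM)·(M/Q) = 31.00624 × (18.8/705.3391) = 0.826.
0 < η < 1 ⇒ necessity.

0.826 (necessity)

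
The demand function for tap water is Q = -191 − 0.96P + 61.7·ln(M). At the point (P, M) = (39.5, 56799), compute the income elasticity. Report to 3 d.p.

0.138

At P = 39.5, M = 56799: Q = 446.527.
Holding P constant, ∂Q/∂M = 61.7/M = 0.00108629.
η_M = (∂Q/∂M)·(M/Q) = 0.00108629 × (56799/446.527) = 0.138.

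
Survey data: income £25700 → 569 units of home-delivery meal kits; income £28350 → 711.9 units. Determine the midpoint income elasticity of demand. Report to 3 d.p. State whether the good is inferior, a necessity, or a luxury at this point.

2.275 (luxury)

ΔQ = 711.9 − 569 = 142.9; midpoint Q̄ = (569 + 711.9)/2 = 640.45.
ΔI = 28350 − 25700 = 2650; midpoint Ī = (25700 + 28350)/2 = 27025.
η = (ΔQ/Q̄) ÷ (ΔI/Ī) = (142.9/640.45) ÷ (2650/27025) = 2.275.
η > 1 ⇒ luxury.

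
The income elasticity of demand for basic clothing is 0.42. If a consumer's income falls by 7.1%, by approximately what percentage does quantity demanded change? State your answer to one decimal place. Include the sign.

%ΔQ ≈ η × %ΔI = 0.42 × (-7.1%) = -3.0%.

-3.0%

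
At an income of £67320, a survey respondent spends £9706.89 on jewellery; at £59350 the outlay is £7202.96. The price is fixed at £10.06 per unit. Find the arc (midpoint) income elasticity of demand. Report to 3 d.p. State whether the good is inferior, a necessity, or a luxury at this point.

2.353 (luxury)

With a constant price, Q₁ = 9706.89/10.06 = 964.900 and Q₂ = 7202.96/10.06 = 716.000 (equivalently, work directly with expenditure since P cancels).
Midpoint %ΔQ = (7202.96 − 9706.89)/8454.92 = -0.29615; midpoint %ΔI = (59350 − 67320)/63335 = -0.12584.
η = -0.29615 / -0.12584 = 2.353.
η > 1 ⇒ luxury.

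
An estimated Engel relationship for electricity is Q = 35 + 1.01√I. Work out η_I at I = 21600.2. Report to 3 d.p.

At I = 21600.2: Q = 183.440.
dQ/dI = 1.01/(2√I) = 0.00343607 at this income.
η = (dQ/dI)·(I/Q) = 0.00343607 × (21600.2/183.440) = 0.405.

0.405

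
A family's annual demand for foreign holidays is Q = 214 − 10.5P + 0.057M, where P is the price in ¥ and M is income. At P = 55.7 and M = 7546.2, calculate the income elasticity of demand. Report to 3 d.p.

7.256

At P = 55.7, M = 7546.2: Q = 59.283.
Holding P constant, ∂Q/∂M = 0.057.
η_M = (∂Q/∂M)·(M/Q) = 0.057 × (7546.2/59.283) = 7.256.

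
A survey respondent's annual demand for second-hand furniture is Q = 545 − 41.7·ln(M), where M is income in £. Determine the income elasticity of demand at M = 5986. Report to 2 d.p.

At M = 5986: Q = 182.328.
dQ/dM = -41.7/M = -0.00696625 at this income.
η = (dQ/dM)·(M/Q) = -0.00696625 × (5986/182.328) = -0.23.

-0.23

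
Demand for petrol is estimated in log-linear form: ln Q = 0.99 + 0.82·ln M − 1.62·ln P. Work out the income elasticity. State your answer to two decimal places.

0.82

In a log-linear demand, the coefficient on ln M is the income elasticity.
So η = 0.82.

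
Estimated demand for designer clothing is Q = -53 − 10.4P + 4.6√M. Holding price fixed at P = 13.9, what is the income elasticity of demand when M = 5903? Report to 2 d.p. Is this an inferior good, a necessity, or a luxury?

At P = 13.9, M = 5903: Q = 155.863.
Holding P constant, ∂Q/∂M = 4.6/(2√M) = 0.0299358.
η_M = (∂Q/∂M)·(M/Q) = 0.0299358 × (5903/155.863) = 1.13.
Since η > 1, this is a luxury.

1.13 (luxury)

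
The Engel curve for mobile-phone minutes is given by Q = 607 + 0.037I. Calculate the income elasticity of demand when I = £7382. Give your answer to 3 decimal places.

At I = 7382: Q = 880.134.
dQ/dI = 0.037.
η = (dQ/dI)·(I/Q) = 0.037 × (7382/880.134) = 0.310.

0.310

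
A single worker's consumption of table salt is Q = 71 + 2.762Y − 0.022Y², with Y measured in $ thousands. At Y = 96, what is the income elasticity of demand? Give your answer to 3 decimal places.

At Y = 96: Q = 133.4000.
dQ/dY = 2.762 − 0.044Y = -1.46200.
η = (dQ/dY)·(Y/Q) = -1.46200 × (96/133.4000) = -1.052.

-1.052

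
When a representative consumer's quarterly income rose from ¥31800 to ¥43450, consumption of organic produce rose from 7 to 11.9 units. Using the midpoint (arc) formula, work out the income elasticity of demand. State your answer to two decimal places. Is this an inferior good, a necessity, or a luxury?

ΔQ = 11.9 − 7 = 4.9; midpoint Q̄ = (7 + 11.9)/2 = 9.45.
ΔI = 43450 − 31800 = 11650; midpoint Ī = (31800 + 43450)/2 = 37625.
η = (ΔQ/Q̄) ÷ (ΔI/Ī) = (4.9/9.45) ÷ (11650/37625) = 1.67.
η > 1 ⇒ luxury.

1.67 (luxury)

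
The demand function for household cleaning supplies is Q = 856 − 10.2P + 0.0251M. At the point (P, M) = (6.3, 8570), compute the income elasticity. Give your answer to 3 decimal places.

At P = 6.3, M = 8570: Q = 1006.847.
Holding P constant, ∂Q/∂M = 0.0251.
η_M = (∂Q/∂M)·(M/Q) = 0.0251 × (8570/1006.847) = 0.214.

0.214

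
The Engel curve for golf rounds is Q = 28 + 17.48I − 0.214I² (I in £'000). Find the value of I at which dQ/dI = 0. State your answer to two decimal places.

dQ/dI = 17.48 − 0.428I.
The good is inferior where dQ/dI < 0. Setting dQ/dI = 0 gives I = 17.48 / 0.428 = 40.84.

40.84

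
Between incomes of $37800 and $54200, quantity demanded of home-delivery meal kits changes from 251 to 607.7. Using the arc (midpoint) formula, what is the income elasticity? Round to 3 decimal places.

2.330

ΔQ = 607.7 − 251 = 356.7; midpoint Q̄ = (251 + 607.7)/2 = 429.35.
ΔI = 54200 − 37800 = 16400; midpoint Ī = (37800 + 54200)/2 = 46000.
η = (ΔQ/Q̄) ÷ (ΔI/Ī) = (356.7/429.35) ÷ (16400/46000) = 2.330.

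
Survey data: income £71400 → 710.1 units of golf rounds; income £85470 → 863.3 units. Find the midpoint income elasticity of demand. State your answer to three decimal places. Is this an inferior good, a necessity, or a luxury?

ΔQ = 863.3 − 710.1 = 153.2; midpoint Q̄ = (710.1 + 863.3)/2 = 786.7.
ΔI = 85470 − 71400 = 14070; midpoint Ī = (71400 + 85470)/2 = 78435.
η = (ΔQ/Q̄) ÷ (ΔI/Ī) = (153.2/786.7) ÷ (14070/78435) = 1.086.
η > 1 ⇒ luxury.

1.086 (luxury)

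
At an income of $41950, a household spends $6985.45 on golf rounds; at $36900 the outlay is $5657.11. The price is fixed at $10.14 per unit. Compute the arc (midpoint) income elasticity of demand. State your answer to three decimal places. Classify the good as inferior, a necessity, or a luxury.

With a constant price, Q₁ = 6985.45/10.14 = 688.900 and Q₂ = 5657.11/10.14 = 557.900 (equivalently, work directly with expenditure since P cancels).
Midpoint %ΔQ = (5657.11 − 6985.45)/6321.28 = -0.21014; midpoint %ΔI = (36900 − 41950)/39425 = -0.12809.
η = -0.21014 / -0.12809 = 1.641.
η > 1 ⇒ luxury.

1.641 (luxury)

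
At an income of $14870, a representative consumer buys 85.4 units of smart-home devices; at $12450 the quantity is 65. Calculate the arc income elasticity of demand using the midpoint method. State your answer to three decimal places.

1.531

ΔQ = 65 − 85.4 = -20.4; midpoint Q̄ = (85.4 + 65)/2 = 75.2.
ΔI = 12450 − 14870 = -2420; midpoint Ī = (14870 + 12450)/2 = 13660.
η = (ΔQ/Q̄) ÷ (ΔI/Ī) = (-20.4/75.2) ÷ (-2420/13660) = 1.531.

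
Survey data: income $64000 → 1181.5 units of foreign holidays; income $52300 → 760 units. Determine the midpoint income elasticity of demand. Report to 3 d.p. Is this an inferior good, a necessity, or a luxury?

2.158 (luxury)

ΔQ = 760 − 1181.5 = -421.5; midpoint Q̄ = (1181.5 + 760)/2 = 970.75.
ΔI = 52300 − 64000 = -11700; midpoint Ī = (64000 + 52300)/2 = 58150.
η = (ΔQ/Q̄) ÷ (ΔI/Ī) = (-421.5/970.75) ÷ (-11700/58150) = 2.158.
η > 1 ⇒ luxury.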